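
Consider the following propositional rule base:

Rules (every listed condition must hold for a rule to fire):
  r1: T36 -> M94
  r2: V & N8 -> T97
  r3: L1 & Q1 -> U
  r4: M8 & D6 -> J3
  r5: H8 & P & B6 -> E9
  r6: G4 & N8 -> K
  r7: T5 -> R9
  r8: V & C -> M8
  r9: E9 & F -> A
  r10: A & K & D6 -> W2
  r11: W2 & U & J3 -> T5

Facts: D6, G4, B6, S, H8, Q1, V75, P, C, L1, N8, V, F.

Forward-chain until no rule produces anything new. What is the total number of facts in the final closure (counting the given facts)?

Round 1: r2 [V & N8 -> T97]; r3 [L1 & Q1 -> U]; r5 [H8 & P & B6 -> E9]; r6 [G4 & N8 -> K]; r8 [V & C -> M8]. Adds T97, U, E9, K, M8.
Round 2: r4 [M8 & D6 -> J3]; r9 [E9 & F -> A]. Adds J3, A.
Round 3: r10 [A & K & D6 -> W2]. Adds W2.
Round 4: r11 [W2 & U & J3 -> T5]. Adds T5.
Round 5: r7 [T5 -> R9]. Adds R9.
Closure: {A, B6, C, D6, E9, F, G4, H8, J3, K, L1, M8, N8, P, Q1, R9, S, T5, T97, U, V, V75, W2} — 23 facts.

23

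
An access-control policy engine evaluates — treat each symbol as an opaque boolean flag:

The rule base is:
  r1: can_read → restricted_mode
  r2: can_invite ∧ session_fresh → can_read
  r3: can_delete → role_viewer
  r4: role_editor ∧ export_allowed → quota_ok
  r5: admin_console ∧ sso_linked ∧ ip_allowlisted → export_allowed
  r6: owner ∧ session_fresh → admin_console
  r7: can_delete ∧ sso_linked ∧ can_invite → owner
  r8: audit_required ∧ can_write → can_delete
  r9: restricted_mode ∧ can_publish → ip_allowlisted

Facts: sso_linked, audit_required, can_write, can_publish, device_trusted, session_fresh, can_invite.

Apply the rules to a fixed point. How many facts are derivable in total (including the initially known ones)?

15

Round 1 — r2, r8, derive can_read, can_delete.
Round 2 — r1, r3, r7, derive restricted_mode, role_viewer, owner.
Round 3 — r6, r9, derive admin_console, ip_allowlisted.
Round 4 — r5, derive export_allowed.
Closure: {admin_console, audit_required, can_delete, can_invite, can_publish, can_read, can_write, device_trusted, export_allowed, ip_allowlisted, owner, restricted_mode, role_viewer, session_fresh, sso_linked} — 15 facts.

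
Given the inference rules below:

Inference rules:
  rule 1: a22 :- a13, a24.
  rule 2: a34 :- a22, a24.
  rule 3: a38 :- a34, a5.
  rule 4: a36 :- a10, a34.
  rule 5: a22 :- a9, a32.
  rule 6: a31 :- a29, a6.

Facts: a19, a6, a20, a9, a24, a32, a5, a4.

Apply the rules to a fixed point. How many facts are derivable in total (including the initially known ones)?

Round 1 fires rule 5, giving a22.
Round 2 fires rule 2, giving a34.
Round 3 fires rule 3, giving a38.
Closure: {a19, a20, a22, a24, a32, a34, a38, a4, a5, a6, a9} — 11 facts.

11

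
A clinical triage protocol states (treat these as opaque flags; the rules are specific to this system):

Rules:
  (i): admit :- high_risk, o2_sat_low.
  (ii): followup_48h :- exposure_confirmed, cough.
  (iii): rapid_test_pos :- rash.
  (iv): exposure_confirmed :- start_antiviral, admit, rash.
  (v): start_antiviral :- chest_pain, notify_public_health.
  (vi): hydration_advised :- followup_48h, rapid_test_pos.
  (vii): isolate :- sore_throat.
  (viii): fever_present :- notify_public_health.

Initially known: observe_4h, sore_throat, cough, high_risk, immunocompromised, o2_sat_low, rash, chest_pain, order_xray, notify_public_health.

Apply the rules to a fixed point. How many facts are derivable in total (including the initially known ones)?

Round 1 fires (i), (iii), (v), (vii), (viii), giving admit, rapid_test_pos, start_antiviral, isolate, fever_present.
Round 2 fires (iv), giving exposure_confirmed.
Round 3 fires (ii), giving followup_48h.
Round 4 fires (vi), giving hydration_advised.
Closure: {admit, chest_pain, cough, exposure_confirmed, fever_present, followup_48h, high_risk, hydration_advised, immunocompromised, isolate, notify_public_health, o2_sat_low, observe_4h, order_xray, rapid_test_pos, rash, sore_throat, start_antiviral} — 18 facts.

18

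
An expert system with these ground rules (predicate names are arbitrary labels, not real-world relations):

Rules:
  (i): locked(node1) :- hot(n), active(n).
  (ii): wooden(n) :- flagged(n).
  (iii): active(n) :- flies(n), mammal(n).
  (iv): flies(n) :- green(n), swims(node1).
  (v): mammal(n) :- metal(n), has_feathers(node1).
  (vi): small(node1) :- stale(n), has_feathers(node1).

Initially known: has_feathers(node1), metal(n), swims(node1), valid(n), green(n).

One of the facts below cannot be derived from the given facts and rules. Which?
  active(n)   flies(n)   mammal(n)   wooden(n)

wooden(n)

Round 1: (iv) [flies(n) :- green(n), swims(node1).]; (v) [mammal(n) :- metal(n), has_feathers(node1).]. New: flies(n), mammal(n).
Round 2: (iii) [active(n) :- flies(n), mammal(n).]. New: active(n).
Derived: flies(n) (round 1), mammal(n) (round 1), active(n) (round 2). wooden(n) never appears in any round.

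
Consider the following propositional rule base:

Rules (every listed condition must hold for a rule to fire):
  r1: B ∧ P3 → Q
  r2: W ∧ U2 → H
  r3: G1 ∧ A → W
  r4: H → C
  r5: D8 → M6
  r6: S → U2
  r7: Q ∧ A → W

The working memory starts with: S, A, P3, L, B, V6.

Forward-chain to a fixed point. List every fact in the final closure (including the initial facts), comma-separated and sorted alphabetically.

A, B, C, H, L, P3, Q, S, U2, V6, W

Round 1 fires r1, r6, giving Q, U2.
Round 2 fires r7, giving W.
Round 3 fires r2, giving H.
Round 4 fires r4, giving C.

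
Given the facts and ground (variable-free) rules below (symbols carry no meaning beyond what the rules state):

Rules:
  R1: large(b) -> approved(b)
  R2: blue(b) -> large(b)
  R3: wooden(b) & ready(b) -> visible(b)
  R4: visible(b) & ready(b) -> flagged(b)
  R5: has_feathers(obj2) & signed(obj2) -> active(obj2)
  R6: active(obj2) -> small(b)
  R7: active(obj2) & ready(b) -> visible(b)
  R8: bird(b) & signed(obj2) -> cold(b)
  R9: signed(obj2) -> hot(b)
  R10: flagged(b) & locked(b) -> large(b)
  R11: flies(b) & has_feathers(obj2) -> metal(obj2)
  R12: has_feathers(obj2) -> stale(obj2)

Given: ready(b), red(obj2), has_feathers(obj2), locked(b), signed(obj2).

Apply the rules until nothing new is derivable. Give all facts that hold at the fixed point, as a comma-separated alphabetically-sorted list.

active(obj2), approved(b), flagged(b), has_feathers(obj2), hot(b), large(b), locked(b), ready(b), red(obj2), signed(obj2), small(b), stale(obj2), visible(b)

Round 1: R5 [has_feathers(obj2) & signed(obj2) -> active(obj2)]; R9 [signed(obj2) -> hot(b)]; R12 [has_feathers(obj2) -> stale(obj2)]. New: active(obj2), hot(b), stale(obj2).
Round 2: R6 [active(obj2) -> small(b)]; R7 [active(obj2) & ready(b) -> visible(b)]. New: small(b), visible(b).
Round 3: R4 [visible(b) & ready(b) -> flagged(b)]. New: flagged(b).
Round 4: R10 [flagged(b) & locked(b) -> large(b)]. New: large(b).
Round 5: R1 [large(b) -> approved(b)]. New: approved(b).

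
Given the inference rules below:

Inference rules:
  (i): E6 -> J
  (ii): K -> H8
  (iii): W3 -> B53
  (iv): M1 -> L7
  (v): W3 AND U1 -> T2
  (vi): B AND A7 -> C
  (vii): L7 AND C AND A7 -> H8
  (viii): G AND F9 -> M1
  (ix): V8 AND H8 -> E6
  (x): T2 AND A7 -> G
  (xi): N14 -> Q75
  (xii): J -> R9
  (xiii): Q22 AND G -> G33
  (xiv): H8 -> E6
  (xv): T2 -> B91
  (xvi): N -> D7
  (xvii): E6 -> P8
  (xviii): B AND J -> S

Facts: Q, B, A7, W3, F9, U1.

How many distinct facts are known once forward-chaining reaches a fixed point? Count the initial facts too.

19

Round 1 — (iii), (v), (vi), derive B53, T2, C.
Round 2 — (x), (xv), derive G, B91.
Round 3 — (viii), derive M1.
Round 4 — (iv), derive L7.
Round 5 — (vii), derive H8.
Round 6 — (xiv), derive E6.
Round 7 — (i), (xvii), derive J, P8.
Round 8 — (xii), (xviii), derive R9, S.
Closure: {A7, B, B53, B91, C, E6, F9, G, H8, J, L7, M1, P8, Q, R9, S, T2, U1, W3} — 19 facts.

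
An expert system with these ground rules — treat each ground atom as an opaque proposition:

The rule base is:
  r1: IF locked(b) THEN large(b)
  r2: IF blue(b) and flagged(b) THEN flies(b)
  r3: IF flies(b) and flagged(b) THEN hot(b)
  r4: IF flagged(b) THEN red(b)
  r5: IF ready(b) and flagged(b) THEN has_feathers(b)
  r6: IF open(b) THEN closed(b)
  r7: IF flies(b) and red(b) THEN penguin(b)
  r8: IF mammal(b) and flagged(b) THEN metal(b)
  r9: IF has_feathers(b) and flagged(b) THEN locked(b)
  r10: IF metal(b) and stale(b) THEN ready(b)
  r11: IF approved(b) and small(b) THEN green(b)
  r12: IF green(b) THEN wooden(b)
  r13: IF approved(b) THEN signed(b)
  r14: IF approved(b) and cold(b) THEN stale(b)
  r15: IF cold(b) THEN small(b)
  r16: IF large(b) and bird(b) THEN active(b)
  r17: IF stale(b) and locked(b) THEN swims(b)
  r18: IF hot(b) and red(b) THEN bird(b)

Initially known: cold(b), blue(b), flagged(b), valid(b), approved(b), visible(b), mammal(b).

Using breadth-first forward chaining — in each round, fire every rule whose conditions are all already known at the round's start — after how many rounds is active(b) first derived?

6

[1] r2 [IF blue(b) and flagged(b) THEN flies(b)]; r4 [IF flagged(b) THEN red(b)]; r8 [IF mammal(b) and flagged(b) THEN metal(b)]; r13 [IF approved(b) THEN signed(b)]; r14 [IF approved(b) and cold(b) THEN stale(b)]; r15 [IF cold(b) THEN small(b)]. ⇒ new: flies(b), red(b), metal(b), signed(b), stale(b), small(b).
[2] r3 [IF flies(b) and flagged(b) THEN hot(b)]; r7 [IF flies(b) and red(b) THEN penguin(b)]; r10 [IF metal(b) and stale(b) THEN ready(b)]; r11 [IF approved(b) and small(b) THEN green(b)]. ⇒ new: hot(b), penguin(b), ready(b), green(b).
[3] r5 [IF ready(b) and flagged(b) THEN has_feathers(b)]; r12 [IF green(b) THEN wooden(b)]; r18 [IF hot(b) and red(b) THEN bird(b)]. ⇒ new: has_feathers(b), wooden(b), bird(b).
[4] r9 [IF has_feathers(b) and flagged(b) THEN locked(b)]. ⇒ new: locked(b).
[5] r1 [IF locked(b) THEN large(b)]; r17 [IF stale(b) and locked(b) THEN swims(b)]. ⇒ new: large(b), swims(b).
[6] r16 [IF large(b) and bird(b) THEN active(b)]. ⇒ new: active(b).
active(b) first appears in round 6.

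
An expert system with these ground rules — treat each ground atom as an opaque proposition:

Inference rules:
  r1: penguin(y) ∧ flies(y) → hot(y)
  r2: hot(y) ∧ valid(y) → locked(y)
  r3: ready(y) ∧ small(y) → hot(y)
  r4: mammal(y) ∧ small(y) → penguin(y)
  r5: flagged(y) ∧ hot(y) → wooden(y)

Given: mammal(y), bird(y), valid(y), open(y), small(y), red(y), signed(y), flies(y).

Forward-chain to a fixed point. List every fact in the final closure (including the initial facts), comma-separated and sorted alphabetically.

bird(y), flies(y), hot(y), locked(y), mammal(y), open(y), penguin(y), red(y), signed(y), small(y), valid(y)

Round 1 fires r4, giving penguin(y).
Round 2 fires r1, giving hot(y).
Round 3 fires r2, giving locked(y).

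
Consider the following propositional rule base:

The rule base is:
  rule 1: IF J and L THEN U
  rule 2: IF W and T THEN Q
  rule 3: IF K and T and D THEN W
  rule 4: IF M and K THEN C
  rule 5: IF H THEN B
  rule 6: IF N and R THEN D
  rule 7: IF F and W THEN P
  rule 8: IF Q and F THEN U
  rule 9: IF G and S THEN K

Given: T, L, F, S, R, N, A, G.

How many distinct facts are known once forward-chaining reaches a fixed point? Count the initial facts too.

[1] rule 6 [IF N and R THEN D]; rule 9 [IF G and S THEN K]. ⇒ new: D, K.
[2] rule 3 [IF K and T and D THEN W]. ⇒ new: W.
[3] rule 2 [IF W and T THEN Q]; rule 7 [IF F and W THEN P]. ⇒ new: Q, P.
[4] rule 8 [IF Q and F THEN U]. ⇒ new: U.
Closure: {A, D, F, G, K, L, N, P, Q, R, S, T, U, W} — 14 facts.

14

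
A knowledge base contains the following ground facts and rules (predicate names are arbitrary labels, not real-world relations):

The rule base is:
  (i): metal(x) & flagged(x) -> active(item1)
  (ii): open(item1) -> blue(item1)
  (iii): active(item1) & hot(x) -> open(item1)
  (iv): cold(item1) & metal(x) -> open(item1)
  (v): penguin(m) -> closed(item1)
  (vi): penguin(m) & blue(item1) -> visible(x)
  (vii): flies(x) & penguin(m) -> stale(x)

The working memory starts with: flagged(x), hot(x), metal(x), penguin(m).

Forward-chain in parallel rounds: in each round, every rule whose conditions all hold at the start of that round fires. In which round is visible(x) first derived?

4

[1] (i) [metal(x) & flagged(x) -> active(item1)]; (v) [penguin(m) -> closed(item1)]. ⇒ new: active(item1), closed(item1).
[2] (iii) [active(item1) & hot(x) -> open(item1)]. ⇒ new: open(item1).
[3] (ii) [open(item1) -> blue(item1)]. ⇒ new: blue(item1).
[4] (vi) [penguin(m) & blue(item1) -> visible(x)]. ⇒ new: visible(x).
visible(x) first appears in round 4.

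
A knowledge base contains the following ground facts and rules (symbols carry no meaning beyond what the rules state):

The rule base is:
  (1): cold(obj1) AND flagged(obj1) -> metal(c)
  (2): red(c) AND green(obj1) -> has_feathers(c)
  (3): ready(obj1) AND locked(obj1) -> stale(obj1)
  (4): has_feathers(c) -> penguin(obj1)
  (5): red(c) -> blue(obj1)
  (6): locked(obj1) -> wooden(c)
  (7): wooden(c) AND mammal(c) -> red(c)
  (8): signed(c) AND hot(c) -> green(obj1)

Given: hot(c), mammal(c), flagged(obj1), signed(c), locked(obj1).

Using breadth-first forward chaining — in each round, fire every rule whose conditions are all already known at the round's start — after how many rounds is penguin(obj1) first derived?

Round 1 — (6), (8), derive wooden(c), green(obj1).
Round 2 — (7), derive red(c).
Round 3 — (2), (5), derive has_feathers(c), blue(obj1).
Round 4 — (4), derive penguin(obj1).
penguin(obj1) first appears in round 4.

4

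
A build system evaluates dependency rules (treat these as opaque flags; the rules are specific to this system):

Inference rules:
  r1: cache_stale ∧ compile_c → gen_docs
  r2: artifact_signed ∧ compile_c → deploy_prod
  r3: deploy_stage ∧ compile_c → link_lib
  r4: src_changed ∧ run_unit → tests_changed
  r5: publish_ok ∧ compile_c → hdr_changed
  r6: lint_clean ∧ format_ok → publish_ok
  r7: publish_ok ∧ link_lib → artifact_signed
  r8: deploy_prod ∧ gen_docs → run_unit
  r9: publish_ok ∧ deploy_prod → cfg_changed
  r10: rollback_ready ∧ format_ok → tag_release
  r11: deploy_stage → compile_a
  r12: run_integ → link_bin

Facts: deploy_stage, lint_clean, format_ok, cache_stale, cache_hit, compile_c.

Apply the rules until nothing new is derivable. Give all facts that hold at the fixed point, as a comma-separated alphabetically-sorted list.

artifact_signed, cache_hit, cache_stale, cfg_changed, compile_a, compile_c, deploy_prod, deploy_stage, format_ok, gen_docs, hdr_changed, link_lib, lint_clean, publish_ok, run_unit

Round 1 — r1, r3, r6, r11, derive gen_docs, link_lib, publish_ok, compile_a.
Round 2 — r5, r7, derive hdr_changed, artifact_signed.
Round 3 — r2, derive deploy_prod.
Round 4 — r8, r9, derive run_unit, cfg_changed.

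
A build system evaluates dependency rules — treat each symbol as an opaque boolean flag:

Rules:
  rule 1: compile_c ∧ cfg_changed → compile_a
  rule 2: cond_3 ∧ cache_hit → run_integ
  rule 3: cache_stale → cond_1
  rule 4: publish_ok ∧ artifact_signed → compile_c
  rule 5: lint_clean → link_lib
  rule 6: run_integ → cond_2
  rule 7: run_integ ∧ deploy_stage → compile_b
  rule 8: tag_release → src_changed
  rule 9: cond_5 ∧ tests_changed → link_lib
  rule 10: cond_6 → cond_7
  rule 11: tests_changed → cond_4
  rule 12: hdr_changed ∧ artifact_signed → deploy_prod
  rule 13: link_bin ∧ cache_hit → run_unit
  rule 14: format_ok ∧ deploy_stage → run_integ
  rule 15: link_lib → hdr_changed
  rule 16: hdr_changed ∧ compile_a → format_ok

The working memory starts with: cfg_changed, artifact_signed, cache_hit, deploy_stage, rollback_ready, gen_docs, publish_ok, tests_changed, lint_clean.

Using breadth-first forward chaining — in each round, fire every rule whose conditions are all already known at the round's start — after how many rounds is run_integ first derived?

[1] rule 4 [publish_ok ∧ artifact_signed → compile_c]; rule 5 [lint_clean → link_lib]; rule 11 [tests_changed → cond_4]. ⇒ new: compile_c, link_lib, cond_4.
[2] rule 1 [compile_c ∧ cfg_changed → compile_a]; rule 15 [link_lib → hdr_changed]. ⇒ new: compile_a, hdr_changed.
[3] rule 12 [hdr_changed ∧ artifact_signed → deploy_prod]; rule 16 [hdr_changed ∧ compile_a → format_ok]. ⇒ new: deploy_prod, format_ok.
[4] rule 14 [format_ok ∧ deploy_stage → run_integ]. ⇒ new: run_integ.
run_integ first appears in round 4.

4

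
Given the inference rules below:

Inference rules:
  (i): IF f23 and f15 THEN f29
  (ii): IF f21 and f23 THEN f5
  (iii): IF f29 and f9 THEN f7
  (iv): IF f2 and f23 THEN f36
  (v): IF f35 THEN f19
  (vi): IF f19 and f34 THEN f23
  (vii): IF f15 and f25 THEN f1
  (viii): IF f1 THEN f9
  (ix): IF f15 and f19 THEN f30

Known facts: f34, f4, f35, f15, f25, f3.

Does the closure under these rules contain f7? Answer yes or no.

yes

[1] (v) [IF f35 THEN f19]; (vii) [IF f15 and f25 THEN f1]. ⇒ new: f19, f1.
[2] (vi) [IF f19 and f34 THEN f23]; (viii) [IF f1 THEN f9]; (ix) [IF f15 and f19 THEN f30]. ⇒ new: f23, f9, f30.
[3] (i) [IF f23 and f15 THEN f29]. ⇒ new: f29.
[4] (iii) [IF f29 and f9 THEN f7]. ⇒ new: f7.
f7 appears in round 4, so it is derivable.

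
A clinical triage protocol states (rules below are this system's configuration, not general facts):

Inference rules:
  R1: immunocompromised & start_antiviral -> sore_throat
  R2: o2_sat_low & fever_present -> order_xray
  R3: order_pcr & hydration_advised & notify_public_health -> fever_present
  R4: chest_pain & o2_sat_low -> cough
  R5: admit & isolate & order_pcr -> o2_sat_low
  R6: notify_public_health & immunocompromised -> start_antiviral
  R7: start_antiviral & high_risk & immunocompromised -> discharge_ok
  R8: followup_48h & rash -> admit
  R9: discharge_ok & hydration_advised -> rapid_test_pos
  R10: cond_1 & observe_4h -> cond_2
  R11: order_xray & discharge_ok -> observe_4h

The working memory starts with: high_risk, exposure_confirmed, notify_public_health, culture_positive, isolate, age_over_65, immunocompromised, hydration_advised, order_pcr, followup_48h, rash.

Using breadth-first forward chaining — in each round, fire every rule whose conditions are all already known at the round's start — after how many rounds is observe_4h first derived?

4

Round 1: R3 [order_pcr & hydration_advised & notify_public_health -> fever_present]; R6 [notify_public_health & immunocompromised -> start_antiviral]; R8 [followup_48h & rash -> admit]. New: fever_present, start_antiviral, admit.
Round 2: R1 [immunocompromised & start_antiviral -> sore_throat]; R5 [admit & isolate & order_pcr -> o2_sat_low]; R7 [start_antiviral & high_risk & immunocompromised -> discharge_ok]. New: sore_throat, o2_sat_low, discharge_ok.
Round 3: R2 [o2_sat_low & fever_present -> order_xray]; R9 [discharge_ok & hydration_advised -> rapid_test_pos]. New: order_xray, rapid_test_pos.
Round 4: R11 [order_xray & discharge_ok -> observe_4h]. New: observe_4h.
observe_4h first appears in round 4.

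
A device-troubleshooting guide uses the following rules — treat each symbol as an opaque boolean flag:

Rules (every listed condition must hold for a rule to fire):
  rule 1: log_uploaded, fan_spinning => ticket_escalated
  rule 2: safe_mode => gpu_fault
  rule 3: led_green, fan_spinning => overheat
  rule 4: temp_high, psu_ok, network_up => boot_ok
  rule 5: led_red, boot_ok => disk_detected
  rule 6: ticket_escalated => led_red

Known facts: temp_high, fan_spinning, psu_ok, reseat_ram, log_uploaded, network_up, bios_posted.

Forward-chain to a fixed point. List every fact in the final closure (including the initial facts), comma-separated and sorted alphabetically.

bios_posted, boot_ok, disk_detected, fan_spinning, led_red, log_uploaded, network_up, psu_ok, reseat_ram, temp_high, ticket_escalated

[1] rule 1 [log_uploaded, fan_spinning => ticket_escalated]; rule 4 [temp_high, psu_ok, network_up => boot_ok]. ⇒ new: ticket_escalated, boot_ok.
[2] rule 6 [ticket_escalated => led_red]. ⇒ new: led_red.
[3] rule 5 [led_red, boot_ok => disk_detected]. ⇒ new: disk_detected.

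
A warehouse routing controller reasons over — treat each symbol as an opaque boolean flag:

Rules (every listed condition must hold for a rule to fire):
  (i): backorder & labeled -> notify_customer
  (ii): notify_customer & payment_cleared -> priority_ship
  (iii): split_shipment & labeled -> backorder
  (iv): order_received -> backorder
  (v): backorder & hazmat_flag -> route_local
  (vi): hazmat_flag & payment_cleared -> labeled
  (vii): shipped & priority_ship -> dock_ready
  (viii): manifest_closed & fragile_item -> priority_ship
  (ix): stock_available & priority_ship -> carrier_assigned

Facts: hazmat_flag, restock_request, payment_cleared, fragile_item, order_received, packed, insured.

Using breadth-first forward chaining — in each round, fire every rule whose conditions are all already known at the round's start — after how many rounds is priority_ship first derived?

Round 1 — (iv), (vi), derive backorder, labeled.
Round 2 — (i), (v), derive notify_customer, route_local.
Round 3 — (ii), derive priority_ship.
priority_ship first appears in round 3.

3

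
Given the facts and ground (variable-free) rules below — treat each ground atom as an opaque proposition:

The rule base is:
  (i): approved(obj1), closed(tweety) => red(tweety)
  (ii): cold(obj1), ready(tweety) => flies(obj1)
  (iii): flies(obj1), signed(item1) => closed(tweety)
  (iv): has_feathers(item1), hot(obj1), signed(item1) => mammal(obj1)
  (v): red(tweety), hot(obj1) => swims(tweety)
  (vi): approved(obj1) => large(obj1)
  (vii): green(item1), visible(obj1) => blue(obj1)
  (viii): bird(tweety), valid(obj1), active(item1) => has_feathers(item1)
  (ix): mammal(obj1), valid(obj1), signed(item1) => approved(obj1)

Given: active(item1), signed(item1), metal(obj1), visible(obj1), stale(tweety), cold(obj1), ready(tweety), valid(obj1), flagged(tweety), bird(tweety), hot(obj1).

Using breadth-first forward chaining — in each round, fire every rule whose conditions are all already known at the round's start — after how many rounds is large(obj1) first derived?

Round 1: (ii) [cold(obj1), ready(tweety) => flies(obj1)]; (viii) [bird(tweety), valid(obj1), active(item1) => has_feathers(item1)]. New: flies(obj1), has_feathers(item1).
Round 2: (iii) [flies(obj1), signed(item1) => closed(tweety)]; (iv) [has_feathers(item1), hot(obj1), signed(item1) => mammal(obj1)]. New: closed(tweety), mammal(obj1).
Round 3: (ix) [mammal(obj1), valid(obj1), signed(item1) => approved(obj1)]. New: approved(obj1).
Round 4: (i) [approved(obj1), closed(tweety) => red(tweety)]; (vi) [approved(obj1) => large(obj1)]. New: red(tweety), large(obj1).
large(obj1) first appears in round 4.

4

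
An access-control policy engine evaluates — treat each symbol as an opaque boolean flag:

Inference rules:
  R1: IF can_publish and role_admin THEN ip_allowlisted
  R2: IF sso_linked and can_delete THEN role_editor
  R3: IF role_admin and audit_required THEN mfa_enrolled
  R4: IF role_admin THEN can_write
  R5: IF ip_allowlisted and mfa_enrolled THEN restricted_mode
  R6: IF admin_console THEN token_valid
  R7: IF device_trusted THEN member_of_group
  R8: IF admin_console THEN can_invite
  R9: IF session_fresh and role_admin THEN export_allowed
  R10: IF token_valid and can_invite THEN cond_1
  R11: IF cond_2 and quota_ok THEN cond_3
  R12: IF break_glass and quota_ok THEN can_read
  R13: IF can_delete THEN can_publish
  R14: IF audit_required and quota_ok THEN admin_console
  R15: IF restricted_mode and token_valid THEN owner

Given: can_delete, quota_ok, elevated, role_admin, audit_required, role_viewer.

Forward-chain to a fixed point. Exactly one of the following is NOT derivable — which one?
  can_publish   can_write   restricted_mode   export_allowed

[1] R3 [IF role_admin and audit_required THEN mfa_enrolled]; R4 [IF role_admin THEN can_write]; R13 [IF can_delete THEN can_publish]; R14 [IF audit_required and quota_ok THEN admin_console]. ⇒ new: mfa_enrolled, can_write, can_publish, admin_console.
[2] R1 [IF can_publish and role_admin THEN ip_allowlisted]; R6 [IF admin_console THEN token_valid]; R8 [IF admin_console THEN can_invite]. ⇒ new: ip_allowlisted, token_valid, can_invite.
[3] R5 [IF ip_allowlisted and mfa_enrolled THEN restricted_mode]; R10 [IF token_valid and can_invite THEN cond_1]. ⇒ new: restricted_mode, cond_1.
[4] R15 [IF restricted_mode and token_valid THEN owner]. ⇒ new: owner.
Derived: restricted_mode (round 3), can_write (round 1), can_publish (round 1). export_allowed never appears in any round.

export_allowed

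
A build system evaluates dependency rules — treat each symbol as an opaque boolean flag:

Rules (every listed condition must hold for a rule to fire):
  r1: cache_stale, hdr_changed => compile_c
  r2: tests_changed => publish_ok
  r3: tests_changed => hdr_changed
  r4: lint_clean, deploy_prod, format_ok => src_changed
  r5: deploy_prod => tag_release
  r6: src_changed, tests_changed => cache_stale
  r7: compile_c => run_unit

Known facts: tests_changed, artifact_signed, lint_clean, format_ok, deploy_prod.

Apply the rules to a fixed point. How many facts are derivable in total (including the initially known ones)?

[1] r2 [tests_changed => publish_ok]; r3 [tests_changed => hdr_changed]; r4 [lint_clean, deploy_prod, format_ok => src_changed]; r5 [deploy_prod => tag_release]. ⇒ new: publish_ok, hdr_changed, src_changed, tag_release.
[2] r6 [src_changed, tests_changed => cache_stale]. ⇒ new: cache_stale.
[3] r1 [cache_stale, hdr_changed => compile_c]. ⇒ new: compile_c.
[4] r7 [compile_c => run_unit]. ⇒ new: run_unit.
Closure: {artifact_signed, cache_stale, compile_c, deploy_prod, format_ok, hdr_changed, lint_clean, publish_ok, run_unit, src_changed, tag_release, tests_changed} — 12 facts.

12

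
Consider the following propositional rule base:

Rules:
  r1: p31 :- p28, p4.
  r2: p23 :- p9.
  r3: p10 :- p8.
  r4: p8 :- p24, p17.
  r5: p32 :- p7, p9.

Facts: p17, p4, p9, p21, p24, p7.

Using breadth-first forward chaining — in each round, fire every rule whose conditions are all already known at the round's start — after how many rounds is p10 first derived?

2

Round 1: r2 [p23 :- p9.]; r4 [p8 :- p24, p17.]; r5 [p32 :- p7, p9.]. Adds p23, p8, p32.
Round 2: r3 [p10 :- p8.]. Adds p10.
p10 first appears in round 2.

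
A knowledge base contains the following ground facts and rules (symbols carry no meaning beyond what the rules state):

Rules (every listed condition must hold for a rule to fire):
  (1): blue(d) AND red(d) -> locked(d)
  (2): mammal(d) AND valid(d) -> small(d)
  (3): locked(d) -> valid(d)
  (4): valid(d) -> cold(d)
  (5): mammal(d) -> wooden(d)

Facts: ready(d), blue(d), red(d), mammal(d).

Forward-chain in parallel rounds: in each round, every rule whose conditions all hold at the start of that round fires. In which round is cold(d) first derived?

Round 1 fires (1), (5), giving locked(d), wooden(d).
Round 2 fires (3), giving valid(d).
Round 3 fires (2), (4), giving small(d), cold(d).
cold(d) first appears in round 3.

3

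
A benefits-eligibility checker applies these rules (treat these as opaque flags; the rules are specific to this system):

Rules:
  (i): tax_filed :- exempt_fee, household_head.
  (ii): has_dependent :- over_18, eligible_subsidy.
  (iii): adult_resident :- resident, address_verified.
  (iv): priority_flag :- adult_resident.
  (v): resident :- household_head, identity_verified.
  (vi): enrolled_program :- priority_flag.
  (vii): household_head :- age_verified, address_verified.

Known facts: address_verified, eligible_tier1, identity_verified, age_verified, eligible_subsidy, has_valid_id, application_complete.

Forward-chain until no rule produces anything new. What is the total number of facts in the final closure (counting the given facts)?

Round 1 fires (vii), giving household_head.
Round 2 fires (v), giving resident.
Round 3 fires (iii), giving adult_resident.
Round 4 fires (iv), giving priority_flag.
Round 5 fires (vi), giving enrolled_program.
Closure: {address_verified, adult_resident, age_verified, application_complete, eligible_subsidy, eligible_tier1, enrolled_program, has_valid_id, household_head, identity_verified, priority_flag, resident} — 12 facts.

12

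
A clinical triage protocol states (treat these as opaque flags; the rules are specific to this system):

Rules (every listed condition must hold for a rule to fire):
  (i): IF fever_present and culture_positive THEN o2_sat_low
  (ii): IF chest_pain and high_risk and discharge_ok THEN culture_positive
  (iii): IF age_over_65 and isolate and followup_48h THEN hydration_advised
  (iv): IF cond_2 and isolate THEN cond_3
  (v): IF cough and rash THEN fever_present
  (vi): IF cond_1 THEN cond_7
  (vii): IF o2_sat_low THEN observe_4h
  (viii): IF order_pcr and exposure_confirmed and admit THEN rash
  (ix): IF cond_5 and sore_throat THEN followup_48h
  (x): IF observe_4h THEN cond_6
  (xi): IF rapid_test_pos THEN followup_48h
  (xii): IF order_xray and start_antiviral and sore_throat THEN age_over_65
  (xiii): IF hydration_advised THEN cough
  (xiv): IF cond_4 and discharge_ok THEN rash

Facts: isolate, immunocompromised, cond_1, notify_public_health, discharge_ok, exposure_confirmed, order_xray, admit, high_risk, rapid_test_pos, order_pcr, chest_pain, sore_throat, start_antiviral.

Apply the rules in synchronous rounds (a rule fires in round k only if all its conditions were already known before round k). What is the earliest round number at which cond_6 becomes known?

[1] (ii) [IF chest_pain and high_risk and discharge_ok THEN culture_positive]; (vi) [IF cond_1 THEN cond_7]; (viii) [IF order_pcr and exposure_confirmed and admit THEN rash]; (xi) [IF rapid_test_pos THEN followup_48h]; (xii) [IF order_xray and start_antiviral and sore_throat THEN age_over_65]. ⇒ new: culture_positive, cond_7, rash, followup_48h, age_over_65.
[2] (iii) [IF age_over_65 and isolate and followup_48h THEN hydration_advised]. ⇒ new: hydration_advised.
[3] (xiii) [IF hydration_advised THEN cough]. ⇒ new: cough.
[4] (v) [IF cough and rash THEN fever_present]. ⇒ new: fever_present.
[5] (i) [IF fever_present and culture_positive THEN o2_sat_low]. ⇒ new: o2_sat_low.
[6] (vii) [IF o2_sat_low THEN observe_4h]. ⇒ new: observe_4h.
[7] (x) [IF observe_4h THEN cond_6]. ⇒ new: cond_6.
cond_6 first appears in round 7.

7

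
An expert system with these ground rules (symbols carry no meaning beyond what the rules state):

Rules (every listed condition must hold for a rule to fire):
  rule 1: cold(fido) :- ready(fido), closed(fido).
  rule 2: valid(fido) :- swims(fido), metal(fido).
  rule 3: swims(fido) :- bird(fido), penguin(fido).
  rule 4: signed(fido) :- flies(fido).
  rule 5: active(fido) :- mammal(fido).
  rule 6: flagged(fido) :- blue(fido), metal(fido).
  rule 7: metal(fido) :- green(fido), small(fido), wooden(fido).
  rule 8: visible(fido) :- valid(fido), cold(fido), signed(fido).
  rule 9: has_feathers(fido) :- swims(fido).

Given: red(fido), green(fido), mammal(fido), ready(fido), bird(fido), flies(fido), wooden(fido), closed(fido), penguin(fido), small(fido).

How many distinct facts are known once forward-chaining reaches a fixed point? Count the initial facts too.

[1] rule 1 [cold(fido) :- ready(fido), closed(fido).]; rule 3 [swims(fido) :- bird(fido), penguin(fido).]; rule 4 [signed(fido) :- flies(fido).]; rule 5 [active(fido) :- mammal(fido).]; rule 7 [metal(fido) :- green(fido), small(fido), wooden(fido).]. ⇒ new: cold(fido), swims(fido), signed(fido), active(fido), metal(fido).
[2] rule 2 [valid(fido) :- swims(fido), metal(fido).]; rule 9 [has_feathers(fido) :- swims(fido).]. ⇒ new: valid(fido), has_feathers(fido).
[3] rule 8 [visible(fido) :- valid(fido), cold(fido), signed(fido).]. ⇒ new: visible(fido).
Closure: {active(fido), bird(fido), closed(fido), cold(fido), flies(fido), green(fido), has_feathers(fido), mammal(fido), metal(fido), penguin(fido), ready(fido), red(fido), signed(fido), small(fido), swims(fido), valid(fido), visible(fido), wooden(fido)} — 18 facts.

18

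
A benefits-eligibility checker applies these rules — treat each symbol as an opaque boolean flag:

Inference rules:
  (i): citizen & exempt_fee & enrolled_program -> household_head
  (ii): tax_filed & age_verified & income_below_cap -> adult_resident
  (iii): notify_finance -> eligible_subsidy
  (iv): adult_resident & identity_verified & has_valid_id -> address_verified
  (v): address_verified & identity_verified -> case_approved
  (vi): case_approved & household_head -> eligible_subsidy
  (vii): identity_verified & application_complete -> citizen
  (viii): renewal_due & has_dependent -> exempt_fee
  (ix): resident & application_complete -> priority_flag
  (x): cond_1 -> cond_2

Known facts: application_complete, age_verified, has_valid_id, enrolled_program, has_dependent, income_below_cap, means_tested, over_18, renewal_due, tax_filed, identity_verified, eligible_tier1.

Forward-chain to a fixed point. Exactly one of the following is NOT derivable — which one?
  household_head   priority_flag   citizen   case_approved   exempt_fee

priority_flag

Round 1: (ii) [tax_filed & age_verified & income_below_cap -> adult_resident]; (vii) [identity_verified & application_complete -> citizen]; (viii) [renewal_due & has_dependent -> exempt_fee]. New: adult_resident, citizen, exempt_fee.
Round 2: (i) [citizen & exempt_fee & enrolled_program -> household_head]; (iv) [adult_resident & identity_verified & has_valid_id -> address_verified]. New: household_head, address_verified.
Round 3: (v) [address_verified & identity_verified -> case_approved]. New: case_approved.
Round 4: (vi) [case_approved & household_head -> eligible_subsidy]. New: eligible_subsidy.
Derived: case_approved (round 3), citizen (round 1), exempt_fee (round 1), household_head (round 2). priority_flag never appears in any round.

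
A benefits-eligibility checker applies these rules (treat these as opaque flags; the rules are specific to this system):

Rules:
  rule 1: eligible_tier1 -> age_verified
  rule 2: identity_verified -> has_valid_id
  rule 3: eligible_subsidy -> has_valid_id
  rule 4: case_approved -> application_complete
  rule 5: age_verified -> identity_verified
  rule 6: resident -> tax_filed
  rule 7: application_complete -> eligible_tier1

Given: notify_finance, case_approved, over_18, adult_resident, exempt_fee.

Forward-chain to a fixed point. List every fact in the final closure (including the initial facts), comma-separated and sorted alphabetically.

adult_resident, age_verified, application_complete, case_approved, eligible_tier1, exempt_fee, has_valid_id, identity_verified, notify_finance, over_18

[1] rule 4 [case_approved -> application_complete]. ⇒ new: application_complete.
[2] rule 7 [application_complete -> eligible_tier1]. ⇒ new: eligible_tier1.
[3] rule 1 [eligible_tier1 -> age_verified]. ⇒ new: age_verified.
[4] rule 5 [age_verified -> identity_verified]. ⇒ new: identity_verified.
[5] rule 2 [identity_verified -> has_valid_id]. ⇒ new: has_valid_id.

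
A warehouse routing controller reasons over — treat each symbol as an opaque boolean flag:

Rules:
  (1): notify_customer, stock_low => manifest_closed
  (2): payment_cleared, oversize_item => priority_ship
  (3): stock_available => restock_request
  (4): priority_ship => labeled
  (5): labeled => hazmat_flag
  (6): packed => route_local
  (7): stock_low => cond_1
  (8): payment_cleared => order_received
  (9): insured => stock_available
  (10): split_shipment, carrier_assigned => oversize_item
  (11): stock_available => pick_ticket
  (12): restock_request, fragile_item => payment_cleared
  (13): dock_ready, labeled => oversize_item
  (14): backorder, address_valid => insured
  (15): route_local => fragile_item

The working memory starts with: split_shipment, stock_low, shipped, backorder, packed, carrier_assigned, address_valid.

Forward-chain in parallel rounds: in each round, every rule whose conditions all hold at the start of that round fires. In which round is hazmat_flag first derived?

7

Round 1: (6) [packed => route_local]; (7) [stock_low => cond_1]; (10) [split_shipment, carrier_assigned => oversize_item]; (14) [backorder, address_valid => insured]. Adds route_local, cond_1, oversize_item, insured.
Round 2: (9) [insured => stock_available]; (15) [route_local => fragile_item]. Adds stock_available, fragile_item.
Round 3: (3) [stock_available => restock_request]; (11) [stock_available => pick_ticket]. Adds restock_request, pick_ticket.
Round 4: (12) [restock_request, fragile_item => payment_cleared]. Adds payment_cleared.
Round 5: (2) [payment_cleared, oversize_item => priority_ship]; (8) [payment_cleared => order_received]. Adds priority_ship, order_received.
Round 6: (4) [priority_ship => labeled]. Adds labeled.
Round 7: (5) [labeled => hazmat_flag]. Adds hazmat_flag.
hazmat_flag first appears in round 7.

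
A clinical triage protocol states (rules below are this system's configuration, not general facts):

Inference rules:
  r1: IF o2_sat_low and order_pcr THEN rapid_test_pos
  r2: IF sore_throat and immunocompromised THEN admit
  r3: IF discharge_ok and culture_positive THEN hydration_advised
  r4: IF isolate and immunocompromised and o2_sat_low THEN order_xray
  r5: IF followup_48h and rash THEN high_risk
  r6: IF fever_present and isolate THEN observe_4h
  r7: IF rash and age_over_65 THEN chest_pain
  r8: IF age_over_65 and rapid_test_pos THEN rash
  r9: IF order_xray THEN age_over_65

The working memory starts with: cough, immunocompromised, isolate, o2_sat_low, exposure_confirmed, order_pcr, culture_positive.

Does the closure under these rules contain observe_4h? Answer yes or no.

Round 1 — r1, r4, derive rapid_test_pos, order_xray.
Round 2 — r9, derive age_over_65.
Round 3 — r8, derive rash.
Round 4 — r7, derive chest_pain.
Fixed point reached. observe_4h is concluded only by r6; r6 needs fever_present (never derived).

no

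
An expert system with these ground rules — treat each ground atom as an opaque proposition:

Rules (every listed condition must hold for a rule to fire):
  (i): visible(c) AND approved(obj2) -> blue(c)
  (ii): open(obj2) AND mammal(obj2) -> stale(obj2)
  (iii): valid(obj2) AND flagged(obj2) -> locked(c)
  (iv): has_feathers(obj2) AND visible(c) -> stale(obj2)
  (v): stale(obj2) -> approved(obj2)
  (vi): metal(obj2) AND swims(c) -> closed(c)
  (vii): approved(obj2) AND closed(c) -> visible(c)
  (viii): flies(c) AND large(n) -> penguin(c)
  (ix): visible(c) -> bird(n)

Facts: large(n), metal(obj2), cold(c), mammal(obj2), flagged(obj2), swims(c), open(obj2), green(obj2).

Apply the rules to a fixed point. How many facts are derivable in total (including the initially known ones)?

14

Round 1 fires (ii), (vi), giving stale(obj2), closed(c).
Round 2 fires (v), giving approved(obj2).
Round 3 fires (vii), giving visible(c).
Round 4 fires (i), (ix), giving blue(c), bird(n).
Closure: {approved(obj2), bird(n), blue(c), closed(c), cold(c), flagged(obj2), green(obj2), large(n), mammal(obj2), metal(obj2), open(obj2), stale(obj2), swims(c), visible(c)} — 14 facts.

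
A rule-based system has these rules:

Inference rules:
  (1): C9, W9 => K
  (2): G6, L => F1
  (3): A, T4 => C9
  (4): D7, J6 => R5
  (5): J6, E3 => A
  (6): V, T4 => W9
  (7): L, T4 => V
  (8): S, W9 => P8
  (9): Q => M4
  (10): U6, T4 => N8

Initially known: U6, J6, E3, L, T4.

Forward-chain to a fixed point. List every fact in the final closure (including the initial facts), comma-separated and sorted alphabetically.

Round 1: (5) [J6, E3 => A]; (7) [L, T4 => V]; (10) [U6, T4 => N8]. New: A, V, N8.
Round 2: (3) [A, T4 => C9]; (6) [V, T4 => W9]. New: C9, W9.
Round 3: (1) [C9, W9 => K]. New: K.

A, C9, E3, J6, K, L, N8, T4, U6, V, W9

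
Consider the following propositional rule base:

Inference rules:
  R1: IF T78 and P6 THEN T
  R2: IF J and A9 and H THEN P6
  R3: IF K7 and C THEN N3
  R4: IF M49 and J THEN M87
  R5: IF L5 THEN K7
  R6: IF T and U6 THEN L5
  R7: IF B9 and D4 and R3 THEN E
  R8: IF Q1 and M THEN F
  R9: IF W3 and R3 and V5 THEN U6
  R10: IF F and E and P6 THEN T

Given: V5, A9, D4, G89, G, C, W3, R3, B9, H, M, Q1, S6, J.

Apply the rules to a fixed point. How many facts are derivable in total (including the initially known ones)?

22

[1] R2 [IF J and A9 and H THEN P6]; R7 [IF B9 and D4 and R3 THEN E]; R8 [IF Q1 and M THEN F]; R9 [IF W3 and R3 and V5 THEN U6]. ⇒ new: P6, E, F, U6.
[2] R10 [IF F and E and P6 THEN T]. ⇒ new: T.
[3] R6 [IF T and U6 THEN L5]. ⇒ new: L5.
[4] R5 [IF L5 THEN K7]. ⇒ new: K7.
[5] R3 [IF K7 and C THEN N3]. ⇒ new: N3.
Closure: {A9, B9, C, D4, E, F, G, G89, H, J, K7, L5, M, N3, P6, Q1, R3, S6, T, U6, V5, W3} — 22 facts.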